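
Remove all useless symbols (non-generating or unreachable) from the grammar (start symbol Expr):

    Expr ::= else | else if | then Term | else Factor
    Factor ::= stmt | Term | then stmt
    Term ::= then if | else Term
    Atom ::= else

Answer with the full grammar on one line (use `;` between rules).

Expr ::= else | else if | then Term | else Factor; Factor ::= stmt | Term | then stmt; Term ::= then if | else Term

Generating nonterminals: {Atom, Expr, Factor, Term}.
Reachable from Expr after that: {Expr, Factor, Term}.
Removed useless symbols: {Atom} and every production mentioning them.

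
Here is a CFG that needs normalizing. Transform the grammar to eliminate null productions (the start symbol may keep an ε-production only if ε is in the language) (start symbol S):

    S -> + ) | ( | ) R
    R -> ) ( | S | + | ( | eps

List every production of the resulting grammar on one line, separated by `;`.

S -> + ) | ( | ) R | ); R -> ) ( | S | + | (

Nullable set = {R}.
ε ∉ L(G), so no ε-production is kept.
Add the nullable-subset variants: S → ) R gives ) R | ).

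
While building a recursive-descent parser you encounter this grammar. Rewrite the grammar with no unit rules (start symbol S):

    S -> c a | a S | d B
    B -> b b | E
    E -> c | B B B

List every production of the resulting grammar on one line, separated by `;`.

S -> c a | a S | d B; B -> b b | c | B B B; E -> c | B B B

Unit pairs: B ⇒* {E}.
Replace each nonterminal's rules with the union of the non-unit rules of every nonterminal it unit-derives.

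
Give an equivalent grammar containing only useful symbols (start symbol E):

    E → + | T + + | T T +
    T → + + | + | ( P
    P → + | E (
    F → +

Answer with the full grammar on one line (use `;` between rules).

Generating nonterminals: {E, F, P, T}.
Reachable from E after that: {E, P, T}.
Removed useless symbols: {F} and every production mentioning them.

E → + | T + + | T T +; T → + + | + | ( P; P → + | E (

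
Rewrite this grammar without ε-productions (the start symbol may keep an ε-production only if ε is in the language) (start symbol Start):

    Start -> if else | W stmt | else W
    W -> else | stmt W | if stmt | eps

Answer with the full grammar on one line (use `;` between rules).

Start -> if else | W stmt | stmt | else W | else; W -> else | stmt W | stmt | if stmt

Nullable set = {W}.
ε ∉ L(G), so no ε-production is kept.
For each production, add variants omitting each subset of nullable occurrences: Start → W stmt gives W stmt | stmt. Start → else W gives else W | else. W → stmt W gives stmt W | stmt.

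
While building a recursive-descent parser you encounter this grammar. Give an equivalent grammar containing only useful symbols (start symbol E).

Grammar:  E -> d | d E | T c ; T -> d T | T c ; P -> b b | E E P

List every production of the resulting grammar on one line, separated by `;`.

E -> d | d E

Generating nonterminals: {E, P}.
Reachable from E after that: {E}.
Removed useless symbols: {P, T} and every production mentioning them.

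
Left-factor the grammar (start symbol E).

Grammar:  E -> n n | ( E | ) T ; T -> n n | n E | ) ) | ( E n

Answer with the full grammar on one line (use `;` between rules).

E -> n n | ( E | ) T; T -> ) ) | ( E n | n T'; T' -> n | E

T has alternatives sharing prefix 'n': factor to T → n T' with T' → n | E.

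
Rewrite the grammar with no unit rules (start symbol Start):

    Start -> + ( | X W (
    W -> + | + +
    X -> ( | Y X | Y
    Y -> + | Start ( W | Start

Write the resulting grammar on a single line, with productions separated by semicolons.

Start -> + ( | X W (; W -> + | + +; X -> + ( | X W ( | ( | Y X | + | Start ( W; Y -> + ( | X W ( | + | Start ( W

Unit pairs: X ⇒* {Start, Y}; Y ⇒* {Start}.
For each unit pair (A, B), copy every non-unit production of B to A, then drop all unit productions.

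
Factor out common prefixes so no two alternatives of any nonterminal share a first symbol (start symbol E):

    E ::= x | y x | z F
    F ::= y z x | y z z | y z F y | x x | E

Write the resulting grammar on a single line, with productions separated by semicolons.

E ::= x | y x | z F; F ::= x x | E | y z F'; F' ::= x | z | F y

F has alternatives sharing prefix 'y z': factor to F → y z F' with F' → x | z | F y.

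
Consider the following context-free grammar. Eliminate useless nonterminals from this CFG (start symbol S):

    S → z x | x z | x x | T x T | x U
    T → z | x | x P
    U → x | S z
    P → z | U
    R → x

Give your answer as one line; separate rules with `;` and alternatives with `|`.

S → z x | x z | x x | T x T | x U; T → z | x | x P; U → x | S z; P → z | U

Generating nonterminals: {P, R, S, T, U}.
Reachable from S after that: {P, S, T, U}.
Removed useless symbols: {R} and every production mentioning them.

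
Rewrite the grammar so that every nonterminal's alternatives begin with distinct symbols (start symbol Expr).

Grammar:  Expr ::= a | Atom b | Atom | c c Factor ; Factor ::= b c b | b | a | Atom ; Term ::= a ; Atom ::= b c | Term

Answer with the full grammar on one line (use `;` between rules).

Expr has alternatives sharing prefix 'Atom': factor to Expr → Atom Expr1 with Expr1 → b | ε.
Factor has alternatives sharing prefix 'b': factor to Factor → b Factor1 with Factor1 → c b | ε.

Expr ::= a | c c Factor | Atom Expr1; Factor ::= a | Atom | b Factor1; Term ::= a; Atom ::= b c | Term; Expr1 ::= b | ε; Factor1 ::= c b | ε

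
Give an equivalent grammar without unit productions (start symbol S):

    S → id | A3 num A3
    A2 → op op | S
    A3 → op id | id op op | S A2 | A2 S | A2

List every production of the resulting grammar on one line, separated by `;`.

Unit pairs: A2 ⇒* {S}; A3 ⇒* {A2, S}.
For every A with A ⇒* B via unit rules, add B's non-unit alternatives to A; then delete every rule of the form X → Y.

S → id | A3 num A3; A2 → op op | id | A3 num A3; A3 → op op | id | A3 num A3 | op id | id op op | S A2 | A2 S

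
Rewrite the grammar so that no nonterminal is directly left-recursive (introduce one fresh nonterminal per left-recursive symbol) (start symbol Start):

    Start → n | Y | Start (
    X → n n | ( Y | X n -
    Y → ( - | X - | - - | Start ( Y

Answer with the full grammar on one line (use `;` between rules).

Directly left-recursive nonterminals: Start, X.
For Start: α = {(}, β = {n, Y}. Rewrite as Start → β Start1 and Start1 → α Start1 | ε.
For X: α = {n -}, β = {n n, ( Y}. Rewrite as X → β X1 and X1 → α X1 | ε.

Start → n Start1 | Y Start1; X → n n X1 | ( Y X1; Y → ( - | X - | - - | Start ( Y; Start1 → ( Start1 | ε; X1 → n - X1 | ε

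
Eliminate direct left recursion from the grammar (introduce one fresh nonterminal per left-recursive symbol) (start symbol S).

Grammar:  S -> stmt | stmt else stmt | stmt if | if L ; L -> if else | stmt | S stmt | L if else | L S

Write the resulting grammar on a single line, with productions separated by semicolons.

S -> stmt | stmt else stmt | stmt if | if L; L -> if else L' | stmt L' | S stmt L'; L' -> if else L' | S L' | epsilon

L is directly left-recursive.
For L: α = {if else, S}, β = {if else, stmt, S stmt}. Rewrite as L → β L' and L' → α L' | ε.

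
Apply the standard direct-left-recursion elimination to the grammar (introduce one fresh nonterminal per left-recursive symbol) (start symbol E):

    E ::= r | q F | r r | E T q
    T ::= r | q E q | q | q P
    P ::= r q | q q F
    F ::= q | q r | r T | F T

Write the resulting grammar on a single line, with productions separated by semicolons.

E ::= r E' | q F E' | r r E'; T ::= r | q E q | q | q P; P ::= r q | q q F; F ::= q F' | q r F' | r T F'; E' ::= T q E' | ε; F' ::= T F' | ε

Left recursion appears on E, F.
For E: α = {T q}, β = {r, q F, r r}. Rewrite as E → β E' and E' → α E' | ε.
For F: α = {T}, β = {q, q r, r T}. Rewrite as F → β F' and F' → α F' | ε.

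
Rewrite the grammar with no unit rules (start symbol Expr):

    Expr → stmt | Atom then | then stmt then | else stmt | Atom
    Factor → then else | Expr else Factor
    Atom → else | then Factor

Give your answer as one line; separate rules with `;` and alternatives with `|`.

Unit pairs: Expr ⇒* {Atom}.
For every A with A ⇒* B via unit rules, add B's non-unit alternatives to A; then delete every rule of the form X → Y.

Expr → else | then Factor | stmt | Atom then | then stmt then | else stmt; Factor → then else | Expr else Factor; Atom → else | then Factor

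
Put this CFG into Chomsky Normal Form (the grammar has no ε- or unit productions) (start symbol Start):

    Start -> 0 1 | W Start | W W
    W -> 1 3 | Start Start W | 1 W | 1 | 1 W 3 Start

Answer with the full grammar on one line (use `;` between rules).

Introduce a nonterminal for each terminal appearing in a rule of length ≥ 2: X1 → 0, X2 → 1, X3 → 3.
Binarize each right-hand side of length ≥ 3 by chaining fresh nonterminals (Y1, Y2, …): affected rules were W → Start Start W; W → X2 W X3 Start.

Start -> X1 X2 | W Start | W W; W -> X2 X3 | Start Y1 | X2 W | 1 | X2 Y2; X1 -> 0; X2 -> 1; X3 -> 3; Y1 -> Start W; Y2 -> W Y3; Y3 -> X3 Start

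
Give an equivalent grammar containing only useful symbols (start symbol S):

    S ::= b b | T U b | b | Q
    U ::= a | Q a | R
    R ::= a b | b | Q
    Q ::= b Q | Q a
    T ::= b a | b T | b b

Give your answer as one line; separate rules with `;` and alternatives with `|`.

Generating nonterminals: {R, S, T, U}.
Reachable from S after that: {R, S, T, U}.
Removed useless symbols: {Q} and every production mentioning them.

S ::= b b | T U b | b; U ::= a | R; R ::= a b | b; T ::= b a | b T | b b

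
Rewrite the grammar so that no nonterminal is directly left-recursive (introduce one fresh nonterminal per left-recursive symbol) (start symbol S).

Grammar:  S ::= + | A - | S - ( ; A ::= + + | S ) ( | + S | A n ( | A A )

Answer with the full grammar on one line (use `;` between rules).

S ::= + S' | A - S'; A ::= + + A' | S ) ( A' | + S A'; S' ::= - ( S' | epsilon; A' ::= n ( A' | A ) A' | epsilon

Directly left-recursive nonterminals: S, A.
For S: α = {- (}, β = {+, A -}. Rewrite as S → β S' and S' → α S' | ε.
For A: α = {n (, A )}, β = {+ +, S ) (, + S}. Rewrite as A → β A' and A' → α A' | ε.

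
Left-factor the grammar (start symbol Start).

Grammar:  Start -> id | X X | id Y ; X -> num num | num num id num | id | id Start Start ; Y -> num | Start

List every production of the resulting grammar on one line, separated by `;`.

Start has alternatives sharing prefix 'id': factor to Start → id Start1 with Start1 → ε | Y.
X has alternatives sharing prefix 'num num': factor to X → num num X1 with X1 → ε | id num.
X has alternatives sharing prefix 'id': factor to X → id X2 with X2 → ε | Start Start.

Start -> X X | id Start1; X -> num num X1 | id X2; Y -> num | Start; Start1 -> ε | Y; X1 -> ε | id num; X2 -> ε | Start Start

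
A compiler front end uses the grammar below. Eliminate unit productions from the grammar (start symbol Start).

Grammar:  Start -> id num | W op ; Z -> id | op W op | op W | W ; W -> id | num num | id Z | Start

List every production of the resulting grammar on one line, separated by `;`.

Start -> id num | W op; Z -> id | op W op | op W | id num | W op | num num | id Z; W -> id num | W op | id | num num | id Z

Unit pairs: W ⇒* {Start}; Z ⇒* {Start, W}.
For every A with A ⇒* B via unit rules, add B's non-unit alternatives to A; then delete every rule of the form X → Y.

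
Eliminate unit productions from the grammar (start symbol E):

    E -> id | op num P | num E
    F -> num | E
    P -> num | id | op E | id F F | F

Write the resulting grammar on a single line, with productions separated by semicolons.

Unit pairs: F ⇒* {E}; P ⇒* {E, F}.
Replace each nonterminal's rules with the union of the non-unit rules of every nonterminal it unit-derives.

E -> id | op num P | num E; F -> id | op num P | num E | num; P -> id | op num P | num E | num | op E | id F F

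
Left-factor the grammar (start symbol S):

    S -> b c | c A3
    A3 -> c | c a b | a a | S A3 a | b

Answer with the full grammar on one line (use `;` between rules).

S -> b c | c A3; A3 -> a a | S A3 a | b | c A3'; A3' -> ε | a b

A3 has alternatives sharing prefix 'c': factor to A3 → c A3' with A3' → ε | a b.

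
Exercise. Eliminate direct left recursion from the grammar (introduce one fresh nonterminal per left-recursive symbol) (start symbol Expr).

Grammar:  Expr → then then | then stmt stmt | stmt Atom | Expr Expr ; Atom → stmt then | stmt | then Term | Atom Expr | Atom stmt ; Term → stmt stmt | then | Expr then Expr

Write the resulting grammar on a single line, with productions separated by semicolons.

Left recursion appears on Expr, Atom.
For Expr: α = {Expr}, β = {then then, then stmt stmt, stmt Atom}. Rewrite as Expr → β Expr1 and Expr1 → α Expr1 | ε.
For Atom: α = {Expr, stmt}, β = {stmt then, stmt, then Term}. Rewrite as Atom → β Atom1 and Atom1 → α Atom1 | ε.

Expr → then then Expr1 | then stmt stmt Expr1 | stmt Atom Expr1; Atom → stmt then Atom1 | stmt Atom1 | then Term Atom1; Term → stmt stmt | then | Expr then Expr; Expr1 → Expr Expr1 | ε; Atom1 → Expr Atom1 | stmt Atom1 | ε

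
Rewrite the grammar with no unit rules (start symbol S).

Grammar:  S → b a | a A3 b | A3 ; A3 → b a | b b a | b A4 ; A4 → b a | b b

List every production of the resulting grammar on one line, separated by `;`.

Unit pairs: S ⇒* {A3}.
For every A with A ⇒* B via unit rules, add B's non-unit alternatives to A; then delete every rule of the form X → Y.

S → b a | a A3 b | b b a | b A4; A3 → b a | b b a | b A4; A4 → b a | b b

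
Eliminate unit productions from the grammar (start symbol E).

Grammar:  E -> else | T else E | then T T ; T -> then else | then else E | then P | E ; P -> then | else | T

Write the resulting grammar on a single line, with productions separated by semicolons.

E -> else | T else E | then T T; T -> else | T else E | then T T | then else | then else E | then P; P -> else | T else E | then T T | then | then else | then else E | then P

Unit pairs: P ⇒* {E, T}; T ⇒* {E}.
For every A with A ⇒* B via unit rules, add B's non-unit alternatives to A; then delete every rule of the form X → Y.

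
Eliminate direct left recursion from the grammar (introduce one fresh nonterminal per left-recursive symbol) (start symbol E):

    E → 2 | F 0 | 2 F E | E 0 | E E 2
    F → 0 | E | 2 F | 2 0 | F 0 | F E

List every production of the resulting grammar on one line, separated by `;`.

Directly left-recursive nonterminals: E, F.
For E: α = {0, E 2}, β = {2, F 0, 2 F E}. Rewrite as E → β E' and E' → α E' | ε.
For F: α = {0, E}, β = {0, E, 2 F, 2 0}. Rewrite as F → β F' and F' → α F' | ε.

E → 2 E' | F 0 E' | 2 F E E'; F → 0 F' | E F' | 2 F F' | 2 0 F'; E' → 0 E' | E 2 E' | ε; F' → 0 F' | E F' | ε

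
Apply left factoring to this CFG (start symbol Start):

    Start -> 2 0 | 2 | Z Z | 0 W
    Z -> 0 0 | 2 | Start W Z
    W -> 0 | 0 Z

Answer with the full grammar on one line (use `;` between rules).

Start -> Z Z | 0 W | 2 Start1; Z -> 0 0 | 2 | Start W Z; W -> 0 W1; Start1 -> 0 | ε; W1 -> ε | Z

Start has alternatives sharing prefix '2': factor to Start → 2 Start1 with Start1 → 0 | ε.
W has alternatives sharing prefix '0': factor to W → 0 W1 with W1 → ε | Z.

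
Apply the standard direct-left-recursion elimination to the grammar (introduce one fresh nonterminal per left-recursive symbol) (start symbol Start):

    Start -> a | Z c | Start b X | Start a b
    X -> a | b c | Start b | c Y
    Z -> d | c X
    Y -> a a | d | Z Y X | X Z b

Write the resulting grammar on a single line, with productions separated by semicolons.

Start is directly left-recursive.
For Start: α = {b X, a b}, β = {a, Z c}. Rewrite as Start → β Start1 and Start1 → α Start1 | ε.

Start -> a Start1 | Z c Start1; X -> a | b c | Start b | c Y; Z -> d | c X; Y -> a a | d | Z Y X | X Z b; Start1 -> b X Start1 | a b Start1 | ε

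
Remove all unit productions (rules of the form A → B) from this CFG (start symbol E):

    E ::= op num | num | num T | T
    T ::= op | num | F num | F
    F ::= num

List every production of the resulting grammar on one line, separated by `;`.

Unit pairs: E ⇒* {F, T}; T ⇒* {F}.
Replace each nonterminal's rules with the union of the non-unit rules of every nonterminal it unit-derives.

E ::= op num | num | num T | op | F num; T ::= num | op | F num; F ::= num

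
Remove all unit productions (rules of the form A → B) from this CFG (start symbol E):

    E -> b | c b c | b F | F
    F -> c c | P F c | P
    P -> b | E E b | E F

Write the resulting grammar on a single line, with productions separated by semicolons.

Unit pairs: E ⇒* {F, P}; F ⇒* {P}.
For each unit pair (A, B), copy every non-unit production of B to A, then drop all unit productions.

E -> b | c b c | b F | c c | P F c | E E b | E F; F -> c c | P F c | b | E E b | E F; P -> b | E E b | E F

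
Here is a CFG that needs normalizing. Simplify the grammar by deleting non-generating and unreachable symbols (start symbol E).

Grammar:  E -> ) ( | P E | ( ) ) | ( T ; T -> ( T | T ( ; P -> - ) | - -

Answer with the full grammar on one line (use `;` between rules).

Generating nonterminals: {E, P}.
Reachable from E after that: {E, P}.
Removed useless symbols: {T} and every production mentioning them.

E -> ) ( | P E | ( ) ); P -> - ) | - -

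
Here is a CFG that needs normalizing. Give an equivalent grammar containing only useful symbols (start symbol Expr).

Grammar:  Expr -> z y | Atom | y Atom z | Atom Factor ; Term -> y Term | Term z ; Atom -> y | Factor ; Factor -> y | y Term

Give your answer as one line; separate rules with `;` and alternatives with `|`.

Generating nonterminals: {Atom, Expr, Factor}.
Reachable from Expr after that: {Atom, Expr, Factor}.
Removed useless symbols: {Term} and every production mentioning them.

Expr -> z y | Atom | y Atom z | Atom Factor; Atom -> y | Factor; Factor -> y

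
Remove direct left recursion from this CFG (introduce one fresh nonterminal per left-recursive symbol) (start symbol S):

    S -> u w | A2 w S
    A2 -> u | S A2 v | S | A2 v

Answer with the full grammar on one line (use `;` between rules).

S -> u w | A2 w S; A2 -> u A2' | S A2 v A2' | S A2'; A2' -> v A2' | ε

Directly left-recursive nonterminal: A2.
For A2: α = {v}, β = {u, S A2 v, S}. Rewrite as A2 → β A2' and A2' → α A2' | ε.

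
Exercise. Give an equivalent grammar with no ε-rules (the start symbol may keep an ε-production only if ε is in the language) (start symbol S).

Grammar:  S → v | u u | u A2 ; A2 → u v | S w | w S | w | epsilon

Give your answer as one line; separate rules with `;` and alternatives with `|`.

The nullable symbols are {A2}.
ε ∉ L(G), so no ε-production is kept.
For each production, add variants omitting each subset of nullable occurrences: S → u A2 gives u A2 | u.

S → v | u u | u A2 | u; A2 → u v | S w | w S | w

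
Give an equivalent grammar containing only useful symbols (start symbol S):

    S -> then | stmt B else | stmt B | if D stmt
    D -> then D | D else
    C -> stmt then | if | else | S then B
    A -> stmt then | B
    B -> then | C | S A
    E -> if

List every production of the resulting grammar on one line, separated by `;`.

Generating nonterminals: {A, B, C, E, S}.
Reachable from S after that: {A, B, C, S}.
Removed useless symbols: {D, E} and every production mentioning them.

S -> then | stmt B else | stmt B; C -> stmt then | if | else | S then B; A -> stmt then | B; B -> then | C | S A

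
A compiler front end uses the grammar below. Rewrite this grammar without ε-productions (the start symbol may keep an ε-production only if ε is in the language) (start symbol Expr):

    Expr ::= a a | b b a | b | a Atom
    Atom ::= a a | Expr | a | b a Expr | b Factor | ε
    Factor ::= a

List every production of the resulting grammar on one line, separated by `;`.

Expr ::= a a | b b a | b | a Atom | a; Atom ::= a a | Expr | a | b a Expr | b Factor; Factor ::= a

Nullable set = {Atom}.
ε ∉ L(G), so no ε-production is kept.
Add the nullable-subset variants: Expr → a Atom gives a Atom | a.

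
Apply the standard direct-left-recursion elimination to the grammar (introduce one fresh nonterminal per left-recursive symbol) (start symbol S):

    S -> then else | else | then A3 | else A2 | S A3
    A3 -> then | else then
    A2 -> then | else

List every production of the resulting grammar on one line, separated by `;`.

S -> then else S' | else S' | then A3 S' | else A2 S'; A3 -> then | else then; A2 -> then | else; S' -> A3 S' | ε

Left recursion appears on S.
For S: α = {A3}, β = {then else, else, then A3, else A2}. Rewrite as S → β S' and S' → α S' | ε.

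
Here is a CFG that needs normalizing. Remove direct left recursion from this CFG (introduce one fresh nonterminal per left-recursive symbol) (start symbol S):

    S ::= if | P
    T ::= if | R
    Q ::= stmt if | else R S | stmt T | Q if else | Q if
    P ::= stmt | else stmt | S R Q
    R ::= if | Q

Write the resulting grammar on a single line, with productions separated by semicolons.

Directly left-recursive nonterminal: Q.
For Q: α = {if else, if}, β = {stmt if, else R S, stmt T}. Rewrite as Q → β Q' and Q' → α Q' | ε.

S ::= if | P; T ::= if | R; Q ::= stmt if Q' | else R S Q' | stmt T Q'; P ::= stmt | else stmt | S R Q; R ::= if | Q; Q' ::= if else Q' | if Q' | epsilon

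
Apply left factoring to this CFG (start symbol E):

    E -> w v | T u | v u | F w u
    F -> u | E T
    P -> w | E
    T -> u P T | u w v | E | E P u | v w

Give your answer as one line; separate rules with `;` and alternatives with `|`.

T has alternatives sharing prefix 'u': factor to T → u T' with T' → P T | w v.
T has alternatives sharing prefix 'E': factor to T → E T'' with T'' → ε | P u.

E -> w v | T u | v u | F w u; F -> u | E T; P -> w | E; T -> v w | u T' | E T''; T' -> P T | w v; T'' -> ε | P u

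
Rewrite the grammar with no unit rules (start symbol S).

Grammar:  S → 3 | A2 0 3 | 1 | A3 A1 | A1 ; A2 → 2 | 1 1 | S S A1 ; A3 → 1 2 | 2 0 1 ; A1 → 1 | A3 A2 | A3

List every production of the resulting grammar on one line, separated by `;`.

Unit pairs: A1 ⇒* {A3}; S ⇒* {A1, A3}.
For every A with A ⇒* B via unit rules, add B's non-unit alternatives to A; then delete every rule of the form X → Y.

S → 1 | A3 A2 | 3 | A2 0 3 | A3 A1 | 1 2 | 2 0 1; A2 → 2 | 1 1 | S S A1; A3 → 1 2 | 2 0 1; A1 → 1 | A3 A2 | 1 2 | 2 0 1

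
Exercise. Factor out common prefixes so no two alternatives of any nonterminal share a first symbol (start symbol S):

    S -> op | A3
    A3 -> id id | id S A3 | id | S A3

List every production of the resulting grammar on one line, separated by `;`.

S -> op | A3; A3 -> S A3 | id A3'; A3' -> id | S A3 | ε

A3 has alternatives sharing prefix 'id': factor to A3 → id A3' with A3' → id | S A3 | ε.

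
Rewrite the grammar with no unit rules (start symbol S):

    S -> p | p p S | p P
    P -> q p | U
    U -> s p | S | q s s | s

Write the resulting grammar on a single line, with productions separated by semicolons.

S -> p | p p S | p P; P -> s p | q s s | s | p | p p S | p P | q p; U -> s p | q s s | s | p | p p S | p P

Unit pairs: P ⇒* {S, U}; U ⇒* {S}.
For each unit pair (A, B), copy every non-unit production of B to A, then drop all unit productions.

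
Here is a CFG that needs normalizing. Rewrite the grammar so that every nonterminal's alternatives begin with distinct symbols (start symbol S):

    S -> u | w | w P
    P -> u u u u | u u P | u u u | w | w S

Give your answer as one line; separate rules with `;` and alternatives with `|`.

S -> u | w S'; P -> u u P' | w P''; S' -> ε | P; P' -> P | u P'''; P'' -> ε | S; P''' -> u | ε

S has alternatives sharing prefix 'w': factor to S → w S' with S' → ε | P.
P has alternatives sharing prefix 'u u': factor to P → u u P' with P' → u u | P | u.
P has alternatives sharing prefix 'w': factor to P → w P'' with P'' → ε | S.
P' has alternatives sharing prefix 'u': factor to P' → u P''' with P''' → u | ε.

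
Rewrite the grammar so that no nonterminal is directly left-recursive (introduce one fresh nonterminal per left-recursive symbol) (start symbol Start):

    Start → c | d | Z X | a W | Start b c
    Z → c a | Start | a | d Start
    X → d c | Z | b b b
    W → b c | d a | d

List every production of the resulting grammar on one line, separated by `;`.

Start → c Start1 | d Start1 | Z X Start1 | a W Start1; Z → c a | Start | a | d Start; X → d c | Z | b b b; W → b c | d a | d; Start1 → b c Start1 | ε

Start is directly left-recursive.
For Start: α = {b c}, β = {c, d, Z X, a W}. Rewrite as Start → β Start1 and Start1 → α Start1 | ε.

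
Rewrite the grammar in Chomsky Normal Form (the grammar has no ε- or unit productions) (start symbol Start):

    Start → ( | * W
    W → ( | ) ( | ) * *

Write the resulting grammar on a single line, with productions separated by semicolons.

Introduce a nonterminal for each terminal appearing in a rule of length ≥ 2: X1 → *, X2 → ), X3 → (.
Binarize each right-hand side of length ≥ 3 by chaining fresh nonterminals (Y1, Y2, …): affected rules were W → X2 X1 X1.

Start → ( | X1 W; W → ( | X2 X3 | X2 Y1; X1 → *; X2 → ); X3 → (; Y1 → X1 X1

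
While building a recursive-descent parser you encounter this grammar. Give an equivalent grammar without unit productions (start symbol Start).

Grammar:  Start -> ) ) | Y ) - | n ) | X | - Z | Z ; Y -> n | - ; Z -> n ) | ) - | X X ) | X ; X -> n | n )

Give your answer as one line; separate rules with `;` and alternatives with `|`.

Unit pairs: Start ⇒* {X, Z}; Z ⇒* {X}.
For each unit pair (A, B), copy every non-unit production of B to A, then drop all unit productions.

Start -> n ) | ) - | X X ) | ) ) | Y ) - | - Z | n; Y -> n | -; Z -> n ) | ) - | X X ) | n; X -> n | n )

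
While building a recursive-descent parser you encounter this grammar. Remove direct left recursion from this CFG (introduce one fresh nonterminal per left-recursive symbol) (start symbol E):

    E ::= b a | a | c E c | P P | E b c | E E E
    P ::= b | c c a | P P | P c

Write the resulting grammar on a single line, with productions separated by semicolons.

E ::= b a E' | a E' | c E c E' | P P E'; P ::= b P' | c c a P'; E' ::= b c E' | E E E' | ε; P' ::= P P' | c P' | ε

Directly left-recursive nonterminals: E, P.
For E: α = {b c, E E}, β = {b a, a, c E c, P P}. Rewrite as E → β E' and E' → α E' | ε.
For P: α = {P, c}, β = {b, c c a}. Rewrite as P → β P' and P' → α P' | ε.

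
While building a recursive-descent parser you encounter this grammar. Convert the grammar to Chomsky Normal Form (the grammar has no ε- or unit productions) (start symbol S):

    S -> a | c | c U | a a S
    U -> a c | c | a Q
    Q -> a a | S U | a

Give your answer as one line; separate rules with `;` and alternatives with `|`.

Introduce a nonterminal for each terminal appearing in a rule of length ≥ 2: X1 → c, X2 → a.
Binarize each right-hand side of length ≥ 3 by chaining fresh nonterminals (Y1, Y2, …): affected rules were S → X2 X2 S.

S -> a | c | X1 U | X2 Y1; U -> X2 X1 | c | X2 Q; Q -> X2 X2 | S U | a; X1 -> c; X2 -> a; Y1 -> X2 S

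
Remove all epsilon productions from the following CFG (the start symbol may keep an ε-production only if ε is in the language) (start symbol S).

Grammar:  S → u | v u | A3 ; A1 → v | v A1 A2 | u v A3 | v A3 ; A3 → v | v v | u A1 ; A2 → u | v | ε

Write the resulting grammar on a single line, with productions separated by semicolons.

S → u | v u | A3; A1 → v | v A1 A2 | v A1 | u v A3 | v A3; A3 → v | v v | u A1; A2 → u | v

Nullable set = {A2}.
ε ∉ L(G), so no ε-production is kept.
For each production, add variants omitting each subset of nullable occurrences: A1 → v A1 A2 gives v A1 A2 | v A1.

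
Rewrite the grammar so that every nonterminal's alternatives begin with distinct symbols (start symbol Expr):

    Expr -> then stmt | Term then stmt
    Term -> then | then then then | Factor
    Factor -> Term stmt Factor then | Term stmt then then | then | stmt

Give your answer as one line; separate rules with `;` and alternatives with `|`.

Expr -> then stmt | Term then stmt; Term -> Factor | then Term1; Factor -> then | stmt | Term stmt Factor1; Term1 -> ε | then then; Factor1 -> Factor then | then then

Term has alternatives sharing prefix 'then': factor to Term → then Term1 with Term1 → ε | then then.
Factor has alternatives sharing prefix 'Term stmt': factor to Factor → Term stmt Factor1 with Factor1 → Factor then | then then.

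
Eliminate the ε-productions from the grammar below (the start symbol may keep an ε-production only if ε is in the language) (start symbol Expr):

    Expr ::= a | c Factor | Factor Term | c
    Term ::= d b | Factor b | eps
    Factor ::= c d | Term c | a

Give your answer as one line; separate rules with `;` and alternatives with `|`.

Expr ::= a | c Factor | Factor Term | Factor | c; Term ::= d b | Factor b; Factor ::= c d | Term c | c | a

Nullable set = {Term}.
ε ∉ L(G), so no ε-production is kept.
Add the nullable-subset variants: Expr → Factor Term gives Factor Term | Factor. Factor → Term c gives Term c | c.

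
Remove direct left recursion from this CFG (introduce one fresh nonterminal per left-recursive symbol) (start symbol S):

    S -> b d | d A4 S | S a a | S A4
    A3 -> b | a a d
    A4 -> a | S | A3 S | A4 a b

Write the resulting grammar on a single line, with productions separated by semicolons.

S -> b d S' | d A4 S S'; A3 -> b | a a d; A4 -> a A4' | S A4' | A3 S A4'; S' -> a a S' | A4 S' | eps; A4' -> a b A4' | eps

Left recursion appears on S, A4.
For S: α = {a a, A4}, β = {b d, d A4 S}. Rewrite as S → β S' and S' → α S' | ε.
For A4: α = {a b}, β = {a, S, A3 S}. Rewrite as A4 → β A4' and A4' → α A4' | ε.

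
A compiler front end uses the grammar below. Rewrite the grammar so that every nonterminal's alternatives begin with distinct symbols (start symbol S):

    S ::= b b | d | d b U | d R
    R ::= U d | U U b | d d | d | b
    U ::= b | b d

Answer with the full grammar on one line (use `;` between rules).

S has alternatives sharing prefix 'd': factor to S → d S' with S' → ε | b U | R.
R has alternatives sharing prefix 'U': factor to R → U R' with R' → d | U b.
R has alternatives sharing prefix 'd': factor to R → d R'' with R'' → d | ε.
U has alternatives sharing prefix 'b': factor to U → b U' with U' → ε | d.

S ::= b b | d S'; R ::= b | U R' | d R''; U ::= b U'; S' ::= eps | b U | R; R' ::= d | U b; R'' ::= d | eps; U' ::= eps | d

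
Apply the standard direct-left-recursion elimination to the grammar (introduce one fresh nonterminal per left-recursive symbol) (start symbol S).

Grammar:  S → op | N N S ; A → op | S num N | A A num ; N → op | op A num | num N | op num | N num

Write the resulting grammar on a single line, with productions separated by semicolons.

S → op | N N S; A → op A' | S num N A'; N → op N' | op A num N' | num N N' | op num N'; A' → A num A' | ε; N' → num N' | ε

Left recursion appears on A, N.
For A: α = {A num}, β = {op, S num N}. Rewrite as A → β A' and A' → α A' | ε.
For N: α = {num}, β = {op, op A num, num N, op num}. Rewrite as N → β N' and N' → α N' | ε.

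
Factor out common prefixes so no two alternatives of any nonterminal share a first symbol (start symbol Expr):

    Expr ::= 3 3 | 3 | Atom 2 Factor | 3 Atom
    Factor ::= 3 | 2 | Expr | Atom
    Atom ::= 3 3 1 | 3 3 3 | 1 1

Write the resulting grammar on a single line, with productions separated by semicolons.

Expr ::= Atom 2 Factor | 3 Expr1; Factor ::= 3 | 2 | Expr | Atom; Atom ::= 1 1 | 3 3 Atom1; Expr1 ::= 3 | eps | Atom; Atom1 ::= 1 | 3

Expr has alternatives sharing prefix '3': factor to Expr → 3 Expr1 with Expr1 → 3 | ε | Atom.
Atom has alternatives sharing prefix '3 3': factor to Atom → 3 3 Atom1 with Atom1 → 1 | 3.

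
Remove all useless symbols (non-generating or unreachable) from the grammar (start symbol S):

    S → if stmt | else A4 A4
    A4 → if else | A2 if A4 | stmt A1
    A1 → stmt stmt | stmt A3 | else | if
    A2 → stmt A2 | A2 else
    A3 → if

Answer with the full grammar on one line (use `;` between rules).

S → if stmt | else A4 A4; A4 → if else | stmt A1; A1 → stmt stmt | stmt A3 | else | if; A3 → if

Generating nonterminals: {A1, A3, A4, S}.
Reachable from S after that: {A1, A3, A4, S}.
Removed useless symbols: {A2} and every production mentioning them.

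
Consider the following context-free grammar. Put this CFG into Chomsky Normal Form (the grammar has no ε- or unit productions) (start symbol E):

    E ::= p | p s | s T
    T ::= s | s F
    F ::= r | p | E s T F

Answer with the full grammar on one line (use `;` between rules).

Introduce a nonterminal for each terminal appearing in a rule of length ≥ 2: X1 → p, X2 → s.
Binarize each right-hand side of length ≥ 3 by chaining fresh nonterminals (Y1, Y2, …): affected rules were F → E X2 T F.

E ::= p | X1 X2 | X2 T; T ::= s | X2 F; F ::= r | p | E Y1; X1 ::= p; X2 ::= s; Y1 ::= X2 Y2; Y2 ::= T F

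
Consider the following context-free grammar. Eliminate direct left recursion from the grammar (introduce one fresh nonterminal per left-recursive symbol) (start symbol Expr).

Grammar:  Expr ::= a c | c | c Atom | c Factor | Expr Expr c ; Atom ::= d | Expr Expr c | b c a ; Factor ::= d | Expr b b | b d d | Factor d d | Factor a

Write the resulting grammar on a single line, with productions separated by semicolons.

Expr, Factor are directly left-recursive.
For Expr: α = {Expr c}, β = {a c, c, c Atom, c Factor}. Rewrite as Expr → β Expr1 and Expr1 → α Expr1 | ε.
For Factor: α = {d d, a}, β = {d, Expr b b, b d d}. Rewrite as Factor → β Factor1 and Factor1 → α Factor1 | ε.

Expr ::= a c Expr1 | c Expr1 | c Atom Expr1 | c Factor Expr1; Atom ::= d | Expr Expr c | b c a; Factor ::= d Factor1 | Expr b b Factor1 | b d d Factor1; Expr1 ::= Expr c Expr1 | ε; Factor1 ::= d d Factor1 | a Factor1 | ε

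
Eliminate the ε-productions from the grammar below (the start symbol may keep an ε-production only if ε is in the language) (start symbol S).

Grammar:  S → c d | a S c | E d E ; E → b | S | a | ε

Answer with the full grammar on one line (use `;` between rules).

S → c d | a S c | E d E | E d | d E | d; E → b | S | a

Nullable set = {E}.
ε ∉ L(G), so no ε-production is kept.
Expand every rule over subsets of its nullable positions: S → E d E gives E d E | E d | d E | d.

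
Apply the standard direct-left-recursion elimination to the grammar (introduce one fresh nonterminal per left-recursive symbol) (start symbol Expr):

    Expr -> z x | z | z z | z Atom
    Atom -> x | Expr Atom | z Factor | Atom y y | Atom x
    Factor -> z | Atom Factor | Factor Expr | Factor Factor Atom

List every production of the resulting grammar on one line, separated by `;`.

Directly left-recursive nonterminals: Atom, Factor.
For Atom: α = {y y, x}, β = {x, Expr Atom, z Factor}. Rewrite as Atom → β Atom1 and Atom1 → α Atom1 | ε.
For Factor: α = {Expr, Factor Atom}, β = {z, Atom Factor}. Rewrite as Factor → β Factor1 and Factor1 → α Factor1 | ε.

Expr -> z x | z | z z | z Atom; Atom -> x Atom1 | Expr Atom Atom1 | z Factor Atom1; Factor -> z Factor1 | Atom Factor Factor1; Atom1 -> y y Atom1 | x Atom1 | epsilon; Factor1 -> Expr Factor1 | Factor Atom Factor1 | epsilon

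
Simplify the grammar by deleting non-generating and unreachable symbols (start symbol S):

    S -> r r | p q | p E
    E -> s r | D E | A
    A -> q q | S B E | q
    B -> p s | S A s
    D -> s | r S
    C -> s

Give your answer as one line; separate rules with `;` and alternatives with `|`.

S -> r r | p q | p E; E -> s r | D E | A; A -> q q | S B E | q; B -> p s | S A s; D -> s | r S

Generating nonterminals: {A, B, C, D, E, S}.
Reachable from S after that: {A, B, D, E, S}.
Removed useless symbols: {C} and every production mentioning them.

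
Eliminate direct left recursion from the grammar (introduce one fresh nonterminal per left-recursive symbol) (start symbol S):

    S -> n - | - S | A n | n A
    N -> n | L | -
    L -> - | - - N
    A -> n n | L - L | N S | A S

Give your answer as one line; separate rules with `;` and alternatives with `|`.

A is directly left-recursive.
For A: α = {S}, β = {n n, L - L, N S}. Rewrite as A → β A' and A' → α A' | ε.

S -> n - | - S | A n | n A; N -> n | L | -; L -> - | - - N; A -> n n A' | L - L A' | N S A'; A' -> S A' | ε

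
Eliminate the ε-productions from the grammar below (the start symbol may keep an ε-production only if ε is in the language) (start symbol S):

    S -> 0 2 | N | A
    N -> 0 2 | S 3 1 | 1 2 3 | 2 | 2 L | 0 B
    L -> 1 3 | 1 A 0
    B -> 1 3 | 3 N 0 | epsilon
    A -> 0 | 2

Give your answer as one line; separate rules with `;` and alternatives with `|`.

The nullable symbols are {B}.
ε ∉ L(G), so no ε-production is kept.
Add the nullable-subset variants: N → 0 B gives 0 B | 0.

S -> 0 2 | N | A; N -> 0 2 | S 3 1 | 1 2 3 | 2 | 2 L | 0 B | 0; L -> 1 3 | 1 A 0; B -> 1 3 | 3 N 0; A -> 0 | 2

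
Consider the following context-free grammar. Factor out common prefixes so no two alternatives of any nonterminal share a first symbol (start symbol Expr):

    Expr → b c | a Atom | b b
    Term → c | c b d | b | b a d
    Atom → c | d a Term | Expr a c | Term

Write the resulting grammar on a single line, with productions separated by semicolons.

Expr has alternatives sharing prefix 'b': factor to Expr → b Expr1 with Expr1 → c | b.
Term has alternatives sharing prefix 'c': factor to Term → c Term1 with Term1 → ε | b d.
Term has alternatives sharing prefix 'b': factor to Term → b Term2 with Term2 → ε | a d.

Expr → a Atom | b Expr1; Term → c Term1 | b Term2; Atom → c | d a Term | Expr a c | Term; Expr1 → c | b; Term1 → ε | b d; Term2 → ε | a d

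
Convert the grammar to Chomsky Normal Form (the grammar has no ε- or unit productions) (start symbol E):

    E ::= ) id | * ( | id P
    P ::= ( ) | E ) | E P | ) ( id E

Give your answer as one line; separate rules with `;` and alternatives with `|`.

E ::= X1 X2 | X3 X4 | X2 P; P ::= X4 X1 | E X1 | E P | X1 Y1; X1 ::= ); X2 ::= id; X3 ::= *; X4 ::= (; Y1 ::= X4 Y2; Y2 ::= X2 E

Introduce a nonterminal for each terminal appearing in a rule of length ≥ 2: X1 → ), X2 → id, X3 → *, X4 → (.
Binarize each right-hand side of length ≥ 3 by chaining fresh nonterminals (Y1, Y2, …): affected rules were P → X1 X4 X2 E.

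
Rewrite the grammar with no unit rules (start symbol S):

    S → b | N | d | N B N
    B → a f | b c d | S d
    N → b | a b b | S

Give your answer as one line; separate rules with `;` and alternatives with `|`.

S → b | d | N B N | a b b; B → a f | b c d | S d; N → b | d | N B N | a b b

Unit pairs: N ⇒* {S}; S ⇒* {N}.
For every A with A ⇒* B via unit rules, add B's non-unit alternatives to A; then delete every rule of the form X → Y.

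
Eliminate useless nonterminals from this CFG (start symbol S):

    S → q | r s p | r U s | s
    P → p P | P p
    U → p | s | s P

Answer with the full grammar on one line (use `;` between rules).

Generating nonterminals: {S, U}.
Reachable from S after that: {S, U}.
Removed useless symbols: {P} and every production mentioning them.

S → q | r s p | r U s | s; U → p | s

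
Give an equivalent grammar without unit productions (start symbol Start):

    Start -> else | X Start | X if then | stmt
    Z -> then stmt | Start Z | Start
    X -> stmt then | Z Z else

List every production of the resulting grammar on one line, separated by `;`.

Unit pairs: Z ⇒* {Start}.
For each unit pair (A, B), copy every non-unit production of B to A, then drop all unit productions.

Start -> else | X Start | X if then | stmt; Z -> then stmt | Start Z | else | X Start | X if then | stmt; X -> stmt then | Z Z else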